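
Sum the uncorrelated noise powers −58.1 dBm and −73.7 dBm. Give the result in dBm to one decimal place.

−58.0 dBm

Convert to linear, add, convert back:
P₁ = 1.55×10⁻⁹ W, P₂ = 4.27×10⁻¹¹ W
P_tot = 1.59×10⁻⁹ W → 10 log₁₀(P_tot / 10⁻³) = −58.0 dBm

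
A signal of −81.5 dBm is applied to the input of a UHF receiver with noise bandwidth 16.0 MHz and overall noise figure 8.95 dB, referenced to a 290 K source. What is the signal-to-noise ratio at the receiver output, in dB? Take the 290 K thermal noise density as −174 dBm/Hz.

11.5 dB

Noise floor: N = −174 + 10 log₁₀(B) + NF
10 log₁₀(1.60×10⁷) = 72.04 dB
N = −174 + 72.04 + 8.95 = −93.01 dBm
SNR = P_sig − N = −81.5 − (−93.01) = 11.51 dB → 11.5 dB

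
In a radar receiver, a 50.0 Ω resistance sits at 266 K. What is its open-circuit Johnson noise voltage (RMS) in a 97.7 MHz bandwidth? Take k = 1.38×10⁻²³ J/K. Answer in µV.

8.47 µV

V_n = √(4kTRB)
4kTRB = 4 × 1.38×10⁻²³ × 266 × 5.00×10¹ × 9.77×10⁷ = 7.17×10⁻¹¹ V²
V_n = √(7.17×10⁻¹¹) = 8.47×10⁻⁶ V = 8.47 µV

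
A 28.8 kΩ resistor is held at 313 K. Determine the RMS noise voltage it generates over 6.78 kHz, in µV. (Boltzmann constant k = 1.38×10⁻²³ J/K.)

V_n = √(4kTRB)
4kTRB = 4 × 1.38×10⁻²³ × 313 × 2.88×10⁴ × 6.78×10³ = 3.37×10⁻¹² V²
V_n = √(3.37×10⁻¹²) = 1.84×10⁻⁶ V = 1.84 µV

1.84 µV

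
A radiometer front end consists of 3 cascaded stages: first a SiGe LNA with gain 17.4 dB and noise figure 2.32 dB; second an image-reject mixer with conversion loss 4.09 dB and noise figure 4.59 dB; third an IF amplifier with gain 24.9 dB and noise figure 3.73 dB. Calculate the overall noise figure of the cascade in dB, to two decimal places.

Convert to linear (a loss of L dB is a gain of −L dB): F_i = 10^(NF_i/10), G_i = 10^(G_i,dB/10)
  Stage 1: F_1 = 10^(2.32/10) = 1.706, G_1 = 10^(17.4/10) = 54.95
  Stage 2: F_2 = 10^(4.59/10) = 2.877, G_2 = 10^(−4.09/10) = 0.3899
  Stage 3: F_3 = 10^(3.73/10) = 2.360, G_3 = 10^(24.9/10) = 309.0
Friis cascade:
  F = 1.706 + (2.877 − 1)/54.95 + (2.360 − 1)/21.43 = 1.804
NF = 10 log₁₀(1.804) = 2.56 dB

2.56 dB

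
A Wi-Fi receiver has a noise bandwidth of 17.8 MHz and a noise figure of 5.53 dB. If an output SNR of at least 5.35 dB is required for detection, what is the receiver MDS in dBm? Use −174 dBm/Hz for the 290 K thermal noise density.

−90.6 dBm

Sensitivity = −174 + 10 log₁₀(B) + NF + SNR_min
= −174 + 72.5 + 5.53 + 5.35
= −90.62 dBm → −90.6 dBm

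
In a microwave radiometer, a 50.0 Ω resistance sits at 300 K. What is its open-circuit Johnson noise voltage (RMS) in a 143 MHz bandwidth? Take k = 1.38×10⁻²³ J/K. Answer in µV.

V_n = √(4kTRB)
4kTRB = 4 × 1.38×10⁻²³ × 300 × 5.00×10¹ × 1.43×10⁸ = 1.18×10⁻¹⁰ V²
V_n = √(1.18×10⁻¹⁰) = 1.09×10⁻⁵ V = 10.9 µV

10.9 µV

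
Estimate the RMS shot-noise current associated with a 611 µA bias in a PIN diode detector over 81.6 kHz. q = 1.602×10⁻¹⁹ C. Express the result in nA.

I_n = √(2qI·B)
2qI·B = 2 × 1.602×10⁻¹⁹ × 6.11×10⁻⁴ × 8.16×10⁴ = 1.60×10⁻¹⁷ A²
I_n = √(1.60×10⁻¹⁷) = 4.00×10⁻⁹ A = 4.00 nA

4.00 nA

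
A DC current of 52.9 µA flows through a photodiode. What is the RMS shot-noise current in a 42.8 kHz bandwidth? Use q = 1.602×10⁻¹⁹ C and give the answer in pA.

852 pA

I_n = √(2qI·B)
2qI·B = 2 × 1.602×10⁻¹⁹ × 5.29×10⁻⁵ × 4.28×10⁴ = 7.25×10⁻¹⁹ A²
I_n = √(7.25×10⁻¹⁹) = 8.52×10⁻¹⁰ A = 852 pA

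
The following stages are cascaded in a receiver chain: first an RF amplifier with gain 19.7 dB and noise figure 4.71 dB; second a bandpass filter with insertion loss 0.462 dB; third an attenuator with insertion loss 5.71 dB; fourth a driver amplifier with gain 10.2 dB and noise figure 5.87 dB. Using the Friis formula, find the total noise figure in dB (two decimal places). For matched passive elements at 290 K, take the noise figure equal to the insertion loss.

4.94 dB

Convert to linear (a loss of L dB is a gain of −L dB): F_i = 10^(NF_i/10), G_i = 10^(G_i,dB/10)
  Stage 1: F_1 = 10^(4.71/10) = 2.958, G_1 = 10^(19.7/10) = 93.33
  Stage 2: F_2 = 10^(0.462/10) = 1.112, G_2 = 10^(−0.462/10) = 0.8991
  Stage 3: F_3 = 10^(5.71/10) = 3.724, G_3 = 10^(−5.71/10) = 0.2685
  Stage 4: F_4 = 10^(5.87/10) = 3.864, G_4 = 10^(10.2/10) = 10.47
Friis cascade:
  F = 2.958 + (1.112 − 1)/93.33 + (3.724 − 1)/83.91 + (3.864 − 1)/22.53 = 3.119
NF = 10 log₁₀(3.119) = 4.94 dB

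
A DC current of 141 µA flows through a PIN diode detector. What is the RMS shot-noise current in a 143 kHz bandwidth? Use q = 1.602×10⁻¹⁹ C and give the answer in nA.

2.54 nA

I_n = √(2qI·B)
2qI·B = 2 × 1.602×10⁻¹⁹ × 1.41×10⁻⁴ × 1.43×10⁵ = 6.46×10⁻¹⁸ A²
I_n = √(6.46×10⁻¹⁸) = 2.54×10⁻⁹ A = 2.54 nA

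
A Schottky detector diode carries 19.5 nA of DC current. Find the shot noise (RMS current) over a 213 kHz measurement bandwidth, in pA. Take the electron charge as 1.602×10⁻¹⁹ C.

36.5 pA

I_n = √(2qI·B)
2qI·B = 2 × 1.602×10⁻¹⁹ × 1.95×10⁻⁸ × 2.13×10⁵ = 1.33×10⁻²¹ A²
I_n = √(1.33×10⁻²¹) = 3.65×10⁻¹¹ A = 36.5 pA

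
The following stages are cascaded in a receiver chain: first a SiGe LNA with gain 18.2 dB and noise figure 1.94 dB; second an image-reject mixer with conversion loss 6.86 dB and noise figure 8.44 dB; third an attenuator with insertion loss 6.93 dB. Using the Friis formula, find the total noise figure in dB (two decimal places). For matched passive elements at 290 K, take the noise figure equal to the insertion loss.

Convert to linear (a loss of L dB is a gain of −L dB): F_i = 10^(NF_i/10), G_i = 10^(G_i,dB/10)
  Stage 1: F_1 = 10^(1.94/10) = 1.563, G_1 = 10^(18.2/10) = 66.07
  Stage 2: F_2 = 10^(8.44/10) = 6.982, G_2 = 10^(−6.86/10) = 0.2061
  Stage 3: F_3 = 10^(6.93/10) = 4.932, G_3 = 10^(−6.93/10) = 0.2028
Friis cascade:
  F = 1.563 + (6.982 − 1)/66.07 + (4.932 − 1)/13.61 = 1.942
NF = 10 log₁₀(1.942) = 2.88 dB

2.88 dB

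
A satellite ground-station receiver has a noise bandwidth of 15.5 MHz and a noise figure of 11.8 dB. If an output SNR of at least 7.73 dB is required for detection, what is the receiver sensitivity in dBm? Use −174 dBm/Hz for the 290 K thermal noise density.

−82.6 dBm

Sensitivity = −174 + 10 log₁₀(B) + NF + SNR_min
= −174 + 71.9 + 11.8 + 7.73
= −82.57 dBm → −82.6 dBm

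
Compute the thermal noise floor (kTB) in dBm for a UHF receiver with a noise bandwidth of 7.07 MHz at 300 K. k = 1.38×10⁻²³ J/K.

−105.3 dBm

P_n = kTB = 1.38×10⁻²³ × 300 × 7.07×10⁶ = 2.93×10⁻¹⁴ W
In dBm: 10 log₁₀(2.93×10⁻¹⁴ / 10⁻³) = −105.3 dBm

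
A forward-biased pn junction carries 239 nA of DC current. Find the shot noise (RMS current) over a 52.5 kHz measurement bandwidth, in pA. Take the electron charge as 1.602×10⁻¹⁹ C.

I_n = √(2qI·B)
2qI·B = 2 × 1.602×10⁻¹⁹ × 2.39×10⁻⁷ × 5.25×10⁴ = 4.02×10⁻²¹ A²
I_n = √(4.02×10⁻²¹) = 6.34×10⁻¹¹ A = 63.4 pA

63.4 pA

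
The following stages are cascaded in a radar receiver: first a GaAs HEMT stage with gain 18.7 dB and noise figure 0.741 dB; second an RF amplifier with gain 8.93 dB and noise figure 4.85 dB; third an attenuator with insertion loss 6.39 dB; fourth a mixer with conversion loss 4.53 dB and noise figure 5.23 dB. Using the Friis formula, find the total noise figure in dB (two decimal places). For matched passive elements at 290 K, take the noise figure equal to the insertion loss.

Convert to linear (a loss of L dB is a gain of −L dB): F_i = 10^(NF_i/10), G_i = 10^(G_i,dB/10)
  Stage 1: F_1 = 10^(0.741/10) = 1.186, G_1 = 10^(18.7/10) = 74.13
  Stage 2: F_2 = 10^(4.85/10) = 3.055, G_2 = 10^(8.93/10) = 7.816
  Stage 3: F_3 = 10^(6.39/10) = 4.355, G_3 = 10^(−6.39/10) = 0.2296
  Stage 4: F_4 = 10^(5.23/10) = 3.334, G_4 = 10^(−4.53/10) = 0.3524
Friis cascade:
  F = 1.186 + (3.055 − 1)/74.13 + (4.355 − 1)/579.4 + (3.334 − 1)/133.0 = 1.237
NF = 10 log₁₀(1.237) = 0.92 dB

0.92 dB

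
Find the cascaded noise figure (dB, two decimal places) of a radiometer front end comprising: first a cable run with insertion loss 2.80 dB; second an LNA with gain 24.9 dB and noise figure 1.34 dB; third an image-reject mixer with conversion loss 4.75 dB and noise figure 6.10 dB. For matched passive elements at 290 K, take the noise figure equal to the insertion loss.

Convert to linear (a loss of L dB is a gain of −L dB): F_i = 10^(NF_i/10), G_i = 10^(G_i,dB/10)
  Stage 1: F_1 = 10^(2.80/10) = 1.905, G_1 = 10^(−2.80/10) = 0.5248
  Stage 2: F_2 = 10^(1.34/10) = 1.361, G_2 = 10^(24.9/10) = 309.0
  Stage 3: F_3 = 10^(6.10/10) = 4.074, G_3 = 10^(−4.75/10) = 0.3350
Friis cascade:
  F = 1.905 + (1.361 − 1)/0.5248 + (4.074 − 1)/162.2 = 2.613
NF = 10 log₁₀(2.613) = 4.17 dB

4.17 dB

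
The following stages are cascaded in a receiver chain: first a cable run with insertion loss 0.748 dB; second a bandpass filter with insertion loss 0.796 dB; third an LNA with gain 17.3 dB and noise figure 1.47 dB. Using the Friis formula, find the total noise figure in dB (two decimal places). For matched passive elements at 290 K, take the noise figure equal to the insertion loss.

3.01 dB

Convert to linear (a loss of L dB is a gain of −L dB): F_i = 10^(NF_i/10), G_i = 10^(G_i,dB/10)
  Stage 1: F_1 = 10^(0.748/10) = 1.188, G_1 = 10^(−0.748/10) = 0.8418
  Stage 2: F_2 = 10^(0.796/10) = 1.201, G_2 = 10^(−0.796/10) = 0.8325
  Stage 3: F_3 = 10^(1.47/10) = 1.403, G_3 = 10^(17.3/10) = 53.70
Friis cascade:
  F = 1.188 + (1.201 − 1)/0.8418 + (1.403 − 1)/0.7008 = 2.002
NF = 10 log₁₀(2.002) = 3.01 dB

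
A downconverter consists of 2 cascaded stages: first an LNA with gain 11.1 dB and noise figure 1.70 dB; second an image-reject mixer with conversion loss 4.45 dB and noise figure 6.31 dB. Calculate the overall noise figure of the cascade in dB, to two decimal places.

Convert to linear (a loss of L dB is a gain of −L dB): F_i = 10^(NF_i/10), G_i = 10^(G_i,dB/10)
  Stage 1: F_1 = 10^(1.70/10) = 1.479, G_1 = 10^(11.1/10) = 12.88
  Stage 2: F_2 = 10^(6.31/10) = 4.276, G_2 = 10^(−4.45/10) = 0.3589
Friis cascade:
  F = 1.479 + (4.276 − 1)/12.88 = 1.733
NF = 10 log₁₀(1.733) = 2.39 dB

2.39 dB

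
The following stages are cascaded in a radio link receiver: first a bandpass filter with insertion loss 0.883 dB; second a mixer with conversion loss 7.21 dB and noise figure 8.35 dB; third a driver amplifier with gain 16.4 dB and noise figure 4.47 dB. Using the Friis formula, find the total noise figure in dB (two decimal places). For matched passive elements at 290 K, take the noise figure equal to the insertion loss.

Convert to linear (a loss of L dB is a gain of −L dB): F_i = 10^(NF_i/10), G_i = 10^(G_i,dB/10)
  Stage 1: F_1 = 10^(0.883/10) = 1.225, G_1 = 10^(−0.883/10) = 0.8160
  Stage 2: F_2 = 10^(8.35/10) = 6.839, G_2 = 10^(−7.21/10) = 0.1901
  Stage 3: F_3 = 10^(4.47/10) = 2.799, G_3 = 10^(16.4/10) = 43.65
Friis cascade:
  F = 1.225 + (6.839 − 1)/0.8160 + (2.799 − 1)/0.1551 = 19.98
NF = 10 log₁₀(19.98) = 13.01 dB

13.01 dB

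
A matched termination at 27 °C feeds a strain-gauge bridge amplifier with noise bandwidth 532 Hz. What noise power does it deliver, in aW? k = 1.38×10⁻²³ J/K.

2.20 aW

T = 27 °C + 273.15 = 300.15 K
P_n = kTB = 1.38×10⁻²³ × 300.15 × 5.32×10² = 2.20×10⁻¹⁸ W = 2.20 aW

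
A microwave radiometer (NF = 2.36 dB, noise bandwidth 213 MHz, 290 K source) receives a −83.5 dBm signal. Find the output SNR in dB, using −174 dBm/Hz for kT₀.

Noise floor: N = −174 + 10 log₁₀(B) + NF
10 log₁₀(2.13×10⁸) = 83.28 dB
N = −174 + 83.28 + 2.36 = −88.36 dBm
SNR = P_sig − N = −83.5 − (−88.36) = 4.86 dB → 4.9 dB

4.9 dB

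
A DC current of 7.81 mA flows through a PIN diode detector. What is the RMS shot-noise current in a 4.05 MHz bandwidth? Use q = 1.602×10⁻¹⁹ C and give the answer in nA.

I_n = √(2qI·B)
2qI·B = 2 × 1.602×10⁻¹⁹ × 7.81×10⁻³ × 4.05×10⁶ = 1.01×10⁻¹⁴ A²
I_n = √(1.01×10⁻¹⁴) = 1.01×10⁻⁷ A = 101 nA

101 nA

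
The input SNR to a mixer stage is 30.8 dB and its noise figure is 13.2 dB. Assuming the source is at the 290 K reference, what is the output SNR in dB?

By definition F = SNR_in/SNR_out, so in dB: SNR_out = SNR_in − NF
SNR_out = 30.8 − 13.2 = 17.6 dB

17.6 dB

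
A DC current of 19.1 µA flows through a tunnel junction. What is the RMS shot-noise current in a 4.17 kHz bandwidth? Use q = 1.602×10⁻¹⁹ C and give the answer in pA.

160 pA

I_n = √(2qI·B)
2qI·B = 2 × 1.602×10⁻¹⁹ × 1.91×10⁻⁵ × 4.17×10³ = 2.55×10⁻²⁰ A²
I_n = √(2.55×10⁻²⁰) = 1.60×10⁻¹⁰ A = 160 pA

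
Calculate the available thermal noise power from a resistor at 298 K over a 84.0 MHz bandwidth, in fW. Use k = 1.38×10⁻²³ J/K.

345 fW

P_n = kTB = 1.38×10⁻²³ × 298 × 8.40×10⁷ = 3.45×10⁻¹³ W = 345 fW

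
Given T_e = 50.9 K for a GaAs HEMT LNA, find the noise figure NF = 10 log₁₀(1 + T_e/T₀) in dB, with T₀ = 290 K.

0.702 dB

F = 1 + T_e/T₀ = 1 + 50.9/290 = 1.17552
NF = 10 log₁₀(1.17552) = 0.702 dB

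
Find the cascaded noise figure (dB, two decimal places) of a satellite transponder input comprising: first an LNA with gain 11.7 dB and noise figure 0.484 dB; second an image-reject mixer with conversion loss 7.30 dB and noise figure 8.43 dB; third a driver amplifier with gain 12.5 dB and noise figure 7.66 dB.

Convert to linear (a loss of L dB is a gain of −L dB): F_i = 10^(NF_i/10), G_i = 10^(G_i,dB/10)
  Stage 1: F_1 = 10^(0.484/10) = 1.118, G_1 = 10^(11.7/10) = 14.79
  Stage 2: F_2 = 10^(8.43/10) = 6.966, G_2 = 10^(−7.30/10) = 0.1862
  Stage 3: F_3 = 10^(7.66/10) = 5.834, G_3 = 10^(12.5/10) = 17.78
Friis cascade:
  F = 1.118 + (6.966 − 1)/14.79 + (5.834 − 1)/2.754 = 3.277
NF = 10 log₁₀(3.277) = 5.15 dB

5.15 dB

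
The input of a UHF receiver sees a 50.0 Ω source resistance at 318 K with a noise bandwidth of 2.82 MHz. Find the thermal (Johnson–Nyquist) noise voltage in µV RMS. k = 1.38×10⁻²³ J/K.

V_n = √(4kTRB)
4kTRB = 4 × 1.38×10⁻²³ × 318 × 5.00×10¹ × 2.82×10⁶ = 2.48×10⁻¹² V²
V_n = √(2.48×10⁻¹²) = 1.57×10⁻⁶ V = 1.57 µV

1.57 µV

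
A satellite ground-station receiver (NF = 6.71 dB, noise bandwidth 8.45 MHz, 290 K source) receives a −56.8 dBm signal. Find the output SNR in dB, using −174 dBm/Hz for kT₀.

Noise floor: N = −174 + 10 log₁₀(B) + NF
10 log₁₀(8.45×10⁶) = 69.27 dB
N = −174 + 69.27 + 6.71 = −98.02 dBm
SNR = P_sig − N = −56.8 − (−98.02) = 41.22 dB → 41.2 dB

41.2 dB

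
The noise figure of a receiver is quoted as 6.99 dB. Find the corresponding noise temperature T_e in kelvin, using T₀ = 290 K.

F = 10^(6.99/10) = 5.00035
T_e = (F − 1)·T₀ = (5.00035 − 1) × 290 = 1160 K

1160 K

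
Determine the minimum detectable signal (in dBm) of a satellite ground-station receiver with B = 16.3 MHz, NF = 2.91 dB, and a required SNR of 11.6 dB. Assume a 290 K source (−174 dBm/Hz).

−87.4 dBm

Sensitivity = −174 + 10 log₁₀(B) + NF + SNR_min
= −174 + 72.12 + 2.91 + 11.6
= −87.37 dBm → −87.4 dBm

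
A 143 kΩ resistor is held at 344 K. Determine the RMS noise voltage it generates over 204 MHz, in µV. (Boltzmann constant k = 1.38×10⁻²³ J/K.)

V_n = √(4kTRB)
4kTRB = 4 × 1.38×10⁻²³ × 344 × 1.43×10⁵ × 2.04×10⁸ = 5.54×10⁻⁷ V²
V_n = √(5.54×10⁻⁷) = 7.44×10⁻⁴ V = 744 µV

744 µV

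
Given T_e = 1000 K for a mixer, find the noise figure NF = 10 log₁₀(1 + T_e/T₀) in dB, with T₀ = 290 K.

6.48 dB

F = 1 + T_e/T₀ = 1 + 1000/290 = 4.44828
NF = 10 log₁₀(4.44828) = 6.48 dB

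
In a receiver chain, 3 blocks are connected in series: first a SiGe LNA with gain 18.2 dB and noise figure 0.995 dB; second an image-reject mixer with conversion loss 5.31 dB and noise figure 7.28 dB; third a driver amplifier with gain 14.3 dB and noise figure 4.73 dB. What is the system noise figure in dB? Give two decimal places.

1.54 dB

Convert to linear (a loss of L dB is a gain of −L dB): F_i = 10^(NF_i/10), G_i = 10^(G_i,dB/10)
  Stage 1: F_1 = 10^(0.995/10) = 1.257, G_1 = 10^(18.2/10) = 66.07
  Stage 2: F_2 = 10^(7.28/10) = 5.346, G_2 = 10^(−5.31/10) = 0.2944
  Stage 3: F_3 = 10^(4.73/10) = 2.972, G_3 = 10^(14.3/10) = 26.92
Friis cascade:
  F = 1.257 + (5.346 − 1)/66.07 + (2.972 − 1)/19.45 = 1.425
NF = 10 log₁₀(1.425) = 1.54 dB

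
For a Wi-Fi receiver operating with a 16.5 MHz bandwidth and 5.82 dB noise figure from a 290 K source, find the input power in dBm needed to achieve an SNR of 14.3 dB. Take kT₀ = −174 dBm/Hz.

−81.7 dBm

Sensitivity = −174 + 10 log₁₀(B) + NF + SNR_min
= −174 + 72.17 + 5.82 + 14.3
= −81.71 dBm → −81.7 dBm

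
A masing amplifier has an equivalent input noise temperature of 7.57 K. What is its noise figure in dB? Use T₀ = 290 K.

F = 1 + T_e/T₀ = 1 + 7.57/290 = 1.0261
NF = 10 log₁₀(1.0261) = 0.112 dB

0.112 dB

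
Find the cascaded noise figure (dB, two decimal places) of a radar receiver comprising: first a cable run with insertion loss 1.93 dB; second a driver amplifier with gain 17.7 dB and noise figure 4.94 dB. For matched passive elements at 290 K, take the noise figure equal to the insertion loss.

Convert to linear (a loss of L dB is a gain of −L dB): F_i = 10^(NF_i/10), G_i = 10^(G_i,dB/10)
  Stage 1: F_1 = 10^(1.93/10) = 1.560, G_1 = 10^(−1.93/10) = 0.6412
  Stage 2: F_2 = 10^(4.94/10) = 3.119, G_2 = 10^(17.7/10) = 58.88
Friis cascade:
  F = 1.560 + (3.119 − 1)/0.6412 = 4.864
NF = 10 log₁₀(4.864) = 6.87 dB

6.87 dB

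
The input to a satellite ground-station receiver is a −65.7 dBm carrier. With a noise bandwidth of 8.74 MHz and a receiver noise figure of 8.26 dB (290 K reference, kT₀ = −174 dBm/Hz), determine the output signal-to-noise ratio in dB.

30.6 dB

Noise floor: N = −174 + 10 log₁₀(B) + NF
10 log₁₀(8.74×10⁶) = 69.42 dB
N = −174 + 69.42 + 8.26 = −96.32 dBm
SNR = P_sig − N = −65.7 − (−96.32) = 30.62 dB → 30.6 dB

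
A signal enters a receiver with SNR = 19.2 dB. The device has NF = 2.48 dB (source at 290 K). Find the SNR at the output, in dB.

16.72 dB

By definition F = SNR_in/SNR_out, so in dB: SNR_out = SNR_in − NF
SNR_out = 19.2 − 2.48 = 16.72 dB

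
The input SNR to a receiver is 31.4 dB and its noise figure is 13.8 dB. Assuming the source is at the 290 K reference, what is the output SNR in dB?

17.6 dB

By definition F = SNR_in/SNR_out, so in dB: SNR_out = SNR_in − NF
SNR_out = 31.4 − 13.8 = 17.6 dB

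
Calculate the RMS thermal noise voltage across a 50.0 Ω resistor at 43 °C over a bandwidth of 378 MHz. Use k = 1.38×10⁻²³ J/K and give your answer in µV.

T = 43 °C + 273.15 = 316.15 K
V_n = √(4kTRB)
4kTRB = 4 × 1.38×10⁻²³ × 316.15 × 5.00×10¹ × 3.78×10⁸ = 3.30×10⁻¹⁰ V²
V_n = √(3.30×10⁻¹⁰) = 1.82×10⁻⁵ V = 18.2 µV

18.2 µV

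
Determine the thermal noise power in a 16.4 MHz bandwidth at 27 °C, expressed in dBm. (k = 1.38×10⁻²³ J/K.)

−101.7 dBm

T = 27 °C + 273.15 = 300.15 K
P_n = kTB = 1.38×10⁻²³ × 300.15 × 1.64×10⁷ = 6.79×10⁻¹⁴ W
In dBm: 10 log₁₀(6.79×10⁻¹⁴ / 10⁻³) = −101.7 dBm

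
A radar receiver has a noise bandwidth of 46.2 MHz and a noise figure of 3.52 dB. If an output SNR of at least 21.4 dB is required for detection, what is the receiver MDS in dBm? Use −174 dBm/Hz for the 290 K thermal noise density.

−72.4 dBm

Sensitivity = −174 + 10 log₁₀(B) + NF + SNR_min
= −174 + 76.65 + 3.52 + 21.4
= −72.43 dBm → −72.4 dBm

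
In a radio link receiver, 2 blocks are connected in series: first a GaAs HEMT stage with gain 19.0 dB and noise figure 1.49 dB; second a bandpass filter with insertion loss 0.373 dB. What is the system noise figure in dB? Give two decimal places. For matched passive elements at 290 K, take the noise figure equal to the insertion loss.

Convert to linear (a loss of L dB is a gain of −L dB): F_i = 10^(NF_i/10), G_i = 10^(G_i,dB/10)
  Stage 1: F_1 = 10^(1.49/10) = 1.409, G_1 = 10^(19.0/10) = 79.43
  Stage 2: F_2 = 10^(0.373/10) = 1.090, G_2 = 10^(−0.373/10) = 0.9177
Friis cascade:
  F = 1.409 + (1.090 − 1)/79.43 = 1.410
NF = 10 log₁₀(1.410) = 1.49 dB

1.49 dB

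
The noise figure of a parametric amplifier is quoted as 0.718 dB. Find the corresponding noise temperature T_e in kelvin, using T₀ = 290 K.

F = 10^(0.718/10) = 1.17978
T_e = (F − 1)·T₀ = (1.17978 − 1) × 290 = 52.1 K

52.1 K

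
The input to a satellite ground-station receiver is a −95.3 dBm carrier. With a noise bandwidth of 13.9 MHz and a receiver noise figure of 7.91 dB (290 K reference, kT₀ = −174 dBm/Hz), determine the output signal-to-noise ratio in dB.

Noise floor: N = −174 + 10 log₁₀(B) + NF
10 log₁₀(1.39×10⁷) = 71.43 dB
N = −174 + 71.43 + 7.91 = −94.66 dBm
SNR = P_sig − N = −95.3 − (−94.66) = −0.64 dB → −0.6 dB

−0.6 dB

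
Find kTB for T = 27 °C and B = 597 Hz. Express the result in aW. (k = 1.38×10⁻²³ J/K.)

2.47 aW

T = 27 °C + 273.15 = 300.15 K
P_n = kTB = 1.38×10⁻²³ × 300.15 × 5.97×10² = 2.47×10⁻¹⁸ W = 2.47 aW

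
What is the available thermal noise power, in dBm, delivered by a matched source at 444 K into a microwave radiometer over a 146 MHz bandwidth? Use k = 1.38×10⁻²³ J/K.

−90.5 dBm

P_n = kTB = 1.38×10⁻²³ × 444 × 1.46×10⁸ = 8.95×10⁻¹³ W
In dBm: 10 log₁₀(8.95×10⁻¹³ / 10⁻³) = −90.5 dBm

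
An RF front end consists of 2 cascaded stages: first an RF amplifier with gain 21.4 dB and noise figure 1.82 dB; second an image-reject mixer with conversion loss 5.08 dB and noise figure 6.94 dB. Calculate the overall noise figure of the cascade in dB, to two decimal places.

Convert to linear (a loss of L dB is a gain of −L dB): F_i = 10^(NF_i/10), G_i = 10^(G_i,dB/10)
  Stage 1: F_1 = 10^(1.82/10) = 1.521, G_1 = 10^(21.4/10) = 138.0
  Stage 2: F_2 = 10^(6.94/10) = 4.943, G_2 = 10^(−5.08/10) = 0.3105
Friis cascade:
  F = 1.521 + (4.943 − 1)/138.0 = 1.549
NF = 10 log₁₀(1.549) = 1.90 dB

1.90 dB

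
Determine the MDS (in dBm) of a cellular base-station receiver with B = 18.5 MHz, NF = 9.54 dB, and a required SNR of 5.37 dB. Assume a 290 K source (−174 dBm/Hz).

Sensitivity = −174 + 10 log₁₀(B) + NF + SNR_min
= −174 + 72.67 + 9.54 + 5.37
= −86.42 dBm → −86.4 dBm

−86.4 dBm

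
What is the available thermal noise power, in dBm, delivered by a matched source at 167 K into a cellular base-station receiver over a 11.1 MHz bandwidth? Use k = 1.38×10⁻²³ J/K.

P_n = kTB = 1.38×10⁻²³ × 167 × 1.11×10⁷ = 2.56×10⁻¹⁴ W
In dBm: 10 log₁₀(2.56×10⁻¹⁴ / 10⁻³) = −105.9 dBm

−105.9 dBm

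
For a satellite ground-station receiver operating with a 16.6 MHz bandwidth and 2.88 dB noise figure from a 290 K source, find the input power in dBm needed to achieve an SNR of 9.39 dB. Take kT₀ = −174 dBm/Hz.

−89.5 dBm

Sensitivity = −174 + 10 log₁₀(B) + NF + SNR_min
= −174 + 72.2 + 2.88 + 9.39
= −89.53 dBm → −89.5 dBm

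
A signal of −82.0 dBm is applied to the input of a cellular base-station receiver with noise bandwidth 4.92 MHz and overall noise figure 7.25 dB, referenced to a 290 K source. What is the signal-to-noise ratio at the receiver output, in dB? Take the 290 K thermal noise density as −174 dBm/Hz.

17.8 dB

Noise floor: N = −174 + 10 log₁₀(B) + NF
10 log₁₀(4.92×10⁶) = 66.92 dB
N = −174 + 66.92 + 7.25 = −99.83 dBm
SNR = P_sig − N = −82.0 − (−99.83) = 17.83 dB → 17.8 dB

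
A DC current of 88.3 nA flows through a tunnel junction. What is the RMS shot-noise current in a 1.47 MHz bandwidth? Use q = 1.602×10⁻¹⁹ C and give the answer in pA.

I_n = √(2qI·B)
2qI·B = 2 × 1.602×10⁻¹⁹ × 8.83×10⁻⁸ × 1.47×10⁶ = 4.16×10⁻²⁰ A²
I_n = √(4.16×10⁻²⁰) = 2.04×10⁻¹⁰ A = 204 pA

204 pA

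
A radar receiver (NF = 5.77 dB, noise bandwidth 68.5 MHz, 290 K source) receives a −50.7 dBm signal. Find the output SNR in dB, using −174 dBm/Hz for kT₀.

39.2 dB

Noise floor: N = −174 + 10 log₁₀(B) + NF
10 log₁₀(6.85×10⁷) = 78.36 dB
N = −174 + 78.36 + 5.77 = −89.87 dBm
SNR = P_sig − N = −50.7 − (−89.87) = 39.17 dB → 39.2 dB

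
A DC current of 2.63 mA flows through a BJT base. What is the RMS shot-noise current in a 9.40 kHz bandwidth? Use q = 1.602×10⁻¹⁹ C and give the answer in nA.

2.81 nA

I_n = √(2qI·B)
2qI·B = 2 × 1.602×10⁻¹⁹ × 2.63×10⁻³ × 9.40×10³ = 7.92×10⁻¹⁸ A²
I_n = √(7.92×10⁻¹⁸) = 2.81×10⁻⁹ A = 2.81 nA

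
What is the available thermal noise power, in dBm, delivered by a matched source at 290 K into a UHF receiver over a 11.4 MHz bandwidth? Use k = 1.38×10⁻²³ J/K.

P_n = kTB = 1.38×10⁻²³ × 290 × 1.14×10⁷ = 4.56×10⁻¹⁴ W
In dBm: 10 log₁₀(4.56×10⁻¹⁴ / 10⁻³) = −103.4 dBm

−103.4 dBm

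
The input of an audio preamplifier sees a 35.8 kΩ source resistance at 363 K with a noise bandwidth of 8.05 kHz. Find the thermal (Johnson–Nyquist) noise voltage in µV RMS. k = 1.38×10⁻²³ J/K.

V_n = √(4kTRB)
4kTRB = 4 × 1.38×10⁻²³ × 363 × 3.58×10⁴ × 8.05×10³ = 5.77×10⁻¹² V²
V_n = √(5.77×10⁻¹²) = 2.40×10⁻⁶ V = 2.40 µV

2.40 µV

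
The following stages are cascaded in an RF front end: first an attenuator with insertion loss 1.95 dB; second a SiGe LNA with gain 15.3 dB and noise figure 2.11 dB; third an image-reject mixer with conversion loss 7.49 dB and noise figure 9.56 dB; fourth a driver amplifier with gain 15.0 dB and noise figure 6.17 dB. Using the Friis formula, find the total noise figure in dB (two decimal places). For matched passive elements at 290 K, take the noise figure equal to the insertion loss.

Convert to linear (a loss of L dB is a gain of −L dB): F_i = 10^(NF_i/10), G_i = 10^(G_i,dB/10)
  Stage 1: F_1 = 10^(1.95/10) = 1.567, G_1 = 10^(−1.95/10) = 0.6383
  Stage 2: F_2 = 10^(2.11/10) = 1.626, G_2 = 10^(15.3/10) = 33.88
  Stage 3: F_3 = 10^(9.56/10) = 9.036, G_3 = 10^(−7.49/10) = 0.1782
  Stage 4: F_4 = 10^(6.17/10) = 4.140, G_4 = 10^(15.0/10) = 31.62
Friis cascade:
  F = 1.567 + (1.626 − 1)/0.6383 + (9.036 − 1)/21.63 + (4.140 − 1)/3.855 = 3.733
NF = 10 log₁₀(3.733) = 5.72 dB

5.72 dB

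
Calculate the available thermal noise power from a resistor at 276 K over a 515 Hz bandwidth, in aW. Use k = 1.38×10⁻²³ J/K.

P_n = kTB = 1.38×10⁻²³ × 276 × 5.15×10² = 1.96×10⁻¹⁸ W = 1.96 aW

1.96 aW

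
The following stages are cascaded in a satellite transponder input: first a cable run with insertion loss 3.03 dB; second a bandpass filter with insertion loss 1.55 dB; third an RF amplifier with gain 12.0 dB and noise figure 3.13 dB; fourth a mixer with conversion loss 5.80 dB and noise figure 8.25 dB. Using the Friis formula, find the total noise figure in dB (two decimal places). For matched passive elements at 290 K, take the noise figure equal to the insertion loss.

Convert to linear (a loss of L dB is a gain of −L dB): F_i = 10^(NF_i/10), G_i = 10^(G_i,dB/10)
  Stage 1: F_1 = 10^(3.03/10) = 2.009, G_1 = 10^(−3.03/10) = 0.4977
  Stage 2: F_2 = 10^(1.55/10) = 1.429, G_2 = 10^(−1.55/10) = 0.6998
  Stage 3: F_3 = 10^(3.13/10) = 2.056, G_3 = 10^(12.0/10) = 15.85
  Stage 4: F_4 = 10^(8.25/10) = 6.683, G_4 = 10^(−5.80/10) = 0.2630
Friis cascade:
  F = 2.009 + (1.429 − 1)/0.4977 + (2.056 − 1)/0.3483 + (6.683 − 1)/5.521 = 6.931
NF = 10 log₁₀(6.931) = 8.41 dB

8.41 dB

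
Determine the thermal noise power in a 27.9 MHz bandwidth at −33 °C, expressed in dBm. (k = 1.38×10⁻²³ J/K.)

T = −33 °C + 273.15 = 240.15 K
P_n = kTB = 1.38×10⁻²³ × 240.15 × 2.79×10⁷ = 9.25×10⁻¹⁴ W
In dBm: 10 log₁₀(9.25×10⁻¹⁴ / 10⁻³) = −100.3 dBm

−100.3 dBm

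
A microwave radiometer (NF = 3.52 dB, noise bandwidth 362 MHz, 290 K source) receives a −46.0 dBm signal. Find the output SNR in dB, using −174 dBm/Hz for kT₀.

38.9 dB

Noise floor: N = −174 + 10 log₁₀(B) + NF
10 log₁₀(3.62×10⁸) = 85.59 dB
N = −174 + 85.59 + 3.52 = −84.89 dBm
SNR = P_sig − N = −46.0 − (−84.89) = 38.89 dB → 38.9 dB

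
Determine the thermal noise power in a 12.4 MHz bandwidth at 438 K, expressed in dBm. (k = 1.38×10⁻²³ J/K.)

−101.3 dBm

P_n = kTB = 1.38×10⁻²³ × 438 × 1.24×10⁷ = 7.50×10⁻¹⁴ W
In dBm: 10 log₁₀(7.50×10⁻¹⁴ / 10⁻³) = −101.3 dBm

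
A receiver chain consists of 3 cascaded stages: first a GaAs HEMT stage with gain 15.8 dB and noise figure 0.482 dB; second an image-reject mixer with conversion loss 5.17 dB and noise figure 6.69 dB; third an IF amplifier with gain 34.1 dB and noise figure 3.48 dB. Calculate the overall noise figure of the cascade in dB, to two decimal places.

Convert to linear (a loss of L dB is a gain of −L dB): F_i = 10^(NF_i/10), G_i = 10^(G_i,dB/10)
  Stage 1: F_1 = 10^(0.482/10) = 1.117, G_1 = 10^(15.8/10) = 38.02
  Stage 2: F_2 = 10^(6.69/10) = 4.667, G_2 = 10^(−5.17/10) = 0.3041
  Stage 3: F_3 = 10^(3.48/10) = 2.228, G_3 = 10^(34.1/10) = 2570
Friis cascade:
  F = 1.117 + (4.667 − 1)/38.02 + (2.228 − 1)/11.56 = 1.320
NF = 10 log₁₀(1.320) = 1.21 dB

1.21 dB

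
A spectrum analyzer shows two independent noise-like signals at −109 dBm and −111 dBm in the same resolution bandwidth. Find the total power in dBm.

−106.9 dBm

Convert to linear, add, convert back:
P₁ = 1.26×10⁻¹⁴ W, P₂ = 7.94×10⁻¹⁵ W
P_tot = 2.05×10⁻¹⁴ W → 10 log₁₀(P_tot / 10⁻³) = −106.9 dBm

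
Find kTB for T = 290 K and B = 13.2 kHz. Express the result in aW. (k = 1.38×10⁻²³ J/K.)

52.8 aW

P_n = kTB = 1.38×10⁻²³ × 290 × 1.32×10⁴ = 5.28×10⁻¹⁷ W = 52.8 aW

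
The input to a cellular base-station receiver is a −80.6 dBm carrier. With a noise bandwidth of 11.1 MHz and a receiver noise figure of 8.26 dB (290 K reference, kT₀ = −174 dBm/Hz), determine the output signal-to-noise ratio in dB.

Noise floor: N = −174 + 10 log₁₀(B) + NF
10 log₁₀(1.11×10⁷) = 70.45 dB
N = −174 + 70.45 + 8.26 = −95.29 dBm
SNR = P_sig − N = −80.6 − (−95.29) = 14.69 dB → 14.7 dB

14.7 dB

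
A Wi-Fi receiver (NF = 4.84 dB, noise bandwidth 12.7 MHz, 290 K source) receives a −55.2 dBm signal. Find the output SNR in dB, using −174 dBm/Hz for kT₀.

Noise floor: N = −174 + 10 log₁₀(B) + NF
10 log₁₀(1.27×10⁷) = 71.04 dB
N = −174 + 71.04 + 4.84 = −98.12 dBm
SNR = P_sig − N = −55.2 − (−98.12) = 42.92 dB → 42.9 dB

42.9 dB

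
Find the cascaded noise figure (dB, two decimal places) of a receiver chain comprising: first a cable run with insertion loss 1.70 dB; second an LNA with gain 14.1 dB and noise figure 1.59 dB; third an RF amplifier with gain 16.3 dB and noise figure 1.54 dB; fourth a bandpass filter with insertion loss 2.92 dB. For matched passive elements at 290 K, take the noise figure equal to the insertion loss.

3.34 dB

Convert to linear (a loss of L dB is a gain of −L dB): F_i = 10^(NF_i/10), G_i = 10^(G_i,dB/10)
  Stage 1: F_1 = 10^(1.70/10) = 1.479, G_1 = 10^(−1.70/10) = 0.6761
  Stage 2: F_2 = 10^(1.59/10) = 1.442, G_2 = 10^(14.1/10) = 25.70
  Stage 3: F_3 = 10^(1.54/10) = 1.426, G_3 = 10^(16.3/10) = 42.66
  Stage 4: F_4 = 10^(2.92/10) = 1.959, G_4 = 10^(−2.92/10) = 0.5105
Friis cascade:
  F = 1.479 + (1.442 − 1)/0.6761 + (1.426 − 1)/17.38 + (1.959 − 1)/741.3 = 2.159
NF = 10 log₁₀(2.159) = 3.34 dB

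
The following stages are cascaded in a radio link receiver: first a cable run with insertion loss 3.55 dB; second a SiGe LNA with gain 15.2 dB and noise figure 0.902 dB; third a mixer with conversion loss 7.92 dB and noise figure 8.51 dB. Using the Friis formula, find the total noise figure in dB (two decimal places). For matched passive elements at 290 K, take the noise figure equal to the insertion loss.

5.06 dB

Convert to linear (a loss of L dB is a gain of −L dB): F_i = 10^(NF_i/10), G_i = 10^(G_i,dB/10)
  Stage 1: F_1 = 10^(3.55/10) = 2.265, G_1 = 10^(−3.55/10) = 0.4416
  Stage 2: F_2 = 10^(0.902/10) = 1.231, G_2 = 10^(15.2/10) = 33.11
  Stage 3: F_3 = 10^(8.51/10) = 7.096, G_3 = 10^(−7.92/10) = 0.1614
Friis cascade:
  F = 2.265 + (1.231 − 1)/0.4416 + (7.096 − 1)/14.62 = 3.204
NF = 10 log₁₀(3.204) = 5.06 dB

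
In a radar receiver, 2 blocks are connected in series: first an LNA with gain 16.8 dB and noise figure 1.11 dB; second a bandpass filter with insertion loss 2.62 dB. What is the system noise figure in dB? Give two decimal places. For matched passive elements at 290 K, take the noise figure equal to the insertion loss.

1.17 dB

Convert to linear (a loss of L dB is a gain of −L dB): F_i = 10^(NF_i/10), G_i = 10^(G_i,dB/10)
  Stage 1: F_1 = 10^(1.11/10) = 1.291, G_1 = 10^(16.8/10) = 47.86
  Stage 2: F_2 = 10^(2.62/10) = 1.828, G_2 = 10^(−2.62/10) = 0.5470
Friis cascade:
  F = 1.291 + (1.828 − 1)/47.86 = 1.309
NF = 10 log₁₀(1.309) = 1.17 dB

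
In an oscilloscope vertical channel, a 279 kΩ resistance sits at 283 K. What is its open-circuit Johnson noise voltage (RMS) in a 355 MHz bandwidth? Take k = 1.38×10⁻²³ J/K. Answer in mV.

V_n = √(4kTRB)
4kTRB = 4 × 1.38×10⁻²³ × 283 × 2.79×10⁵ × 3.55×10⁸ = 1.55×10⁻⁶ V²
V_n = √(1.55×10⁻⁶) = 1.24×10⁻³ V = 1.24 mV

1.24 mV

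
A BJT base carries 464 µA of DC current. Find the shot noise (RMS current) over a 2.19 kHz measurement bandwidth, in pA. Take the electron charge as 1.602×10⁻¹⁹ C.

I_n = √(2qI·B)
2qI·B = 2 × 1.602×10⁻¹⁹ × 4.64×10⁻⁴ × 2.19×10³ = 3.26×10⁻¹⁹ A²
I_n = √(3.26×10⁻¹⁹) = 5.71×10⁻¹⁰ A = 571 pA

571 pA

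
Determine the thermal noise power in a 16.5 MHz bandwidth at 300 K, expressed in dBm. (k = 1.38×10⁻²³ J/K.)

P_n = kTB = 1.38×10⁻²³ × 300 × 1.65×10⁷ = 6.83×10⁻¹⁴ W
In dBm: 10 log₁₀(6.83×10⁻¹⁴ / 10⁻³) = −101.7 dBm

−101.7 dBm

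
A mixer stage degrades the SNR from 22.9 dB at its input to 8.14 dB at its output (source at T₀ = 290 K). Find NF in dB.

14.76 dB

NF (dB) = SNR_in(dB) − SNR_out(dB) when the source is at T₀
NF = 22.9 − 8.14 = 14.76 dB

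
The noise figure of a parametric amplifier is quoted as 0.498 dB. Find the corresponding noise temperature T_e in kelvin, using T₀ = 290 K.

F = 10^(0.498/10) = 1.1215
T_e = (F − 1)·T₀ = (1.1215 − 1) × 290 = 35.2 K

35.2 K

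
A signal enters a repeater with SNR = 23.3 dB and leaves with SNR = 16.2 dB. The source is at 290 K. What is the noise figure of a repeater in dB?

7.1 dB

NF (dB) = SNR_in(dB) − SNR_out(dB) when the source is at T₀
NF = 23.3 − 16.2 = 7.1 dB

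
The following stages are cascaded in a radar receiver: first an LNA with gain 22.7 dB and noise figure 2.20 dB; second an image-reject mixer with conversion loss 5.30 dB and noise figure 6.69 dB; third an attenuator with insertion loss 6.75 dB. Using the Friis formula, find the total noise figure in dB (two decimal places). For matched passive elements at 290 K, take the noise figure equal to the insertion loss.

2.42 dB

Convert to linear (a loss of L dB is a gain of −L dB): F_i = 10^(NF_i/10), G_i = 10^(G_i,dB/10)
  Stage 1: F_1 = 10^(2.20/10) = 1.660, G_1 = 10^(22.7/10) = 186.2
  Stage 2: F_2 = 10^(6.69/10) = 4.667, G_2 = 10^(−5.30/10) = 0.2951
  Stage 3: F_3 = 10^(6.75/10) = 4.732, G_3 = 10^(−6.75/10) = 0.2113
Friis cascade:
  F = 1.660 + (4.667 − 1)/186.2 + (4.732 − 1)/54.95 = 1.747
NF = 10 log₁₀(1.747) = 2.42 dB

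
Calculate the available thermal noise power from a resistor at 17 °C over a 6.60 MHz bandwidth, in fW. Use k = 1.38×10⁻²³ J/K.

T = 17 °C + 273.15 = 290.15 K
P_n = kTB = 1.38×10⁻²³ × 290.15 × 6.60×10⁶ = 2.64×10⁻¹⁴ W = 26.4 fW

26.4 fW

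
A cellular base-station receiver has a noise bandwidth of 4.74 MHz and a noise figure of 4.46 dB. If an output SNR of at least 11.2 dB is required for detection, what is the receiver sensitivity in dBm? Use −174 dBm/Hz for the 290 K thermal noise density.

−91.6 dBm

Sensitivity = −174 + 10 log₁₀(B) + NF + SNR_min
= −174 + 66.76 + 4.46 + 11.2
= −91.58 dBm → −91.6 dBm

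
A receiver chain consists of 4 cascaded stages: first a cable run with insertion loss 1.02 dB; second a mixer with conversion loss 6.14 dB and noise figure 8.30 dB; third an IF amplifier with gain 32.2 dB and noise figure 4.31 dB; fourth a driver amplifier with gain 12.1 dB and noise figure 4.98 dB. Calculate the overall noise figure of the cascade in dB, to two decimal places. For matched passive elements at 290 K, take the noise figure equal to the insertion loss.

12.40 dB

Convert to linear (a loss of L dB is a gain of −L dB): F_i = 10^(NF_i/10), G_i = 10^(G_i,dB/10)
  Stage 1: F_1 = 10^(1.02/10) = 1.265, G_1 = 10^(−1.02/10) = 0.7907
  Stage 2: F_2 = 10^(8.30/10) = 6.761, G_2 = 10^(−6.14/10) = 0.2432
  Stage 3: F_3 = 10^(4.31/10) = 2.698, G_3 = 10^(32.2/10) = 1660
  Stage 4: F_4 = 10^(4.98/10) = 3.148, G_4 = 10^(12.1/10) = 16.22
Friis cascade:
  F = 1.265 + (6.761 − 1)/0.7907 + (2.698 − 1)/0.1923 + (3.148 − 1)/319.2 = 17.39
NF = 10 log₁₀(17.39) = 12.40 dB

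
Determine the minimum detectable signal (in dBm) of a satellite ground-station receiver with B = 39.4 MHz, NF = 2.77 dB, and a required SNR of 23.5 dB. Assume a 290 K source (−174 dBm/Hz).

−71.8 dBm

Sensitivity = −174 + 10 log₁₀(B) + NF + SNR_min
= −174 + 75.95 + 2.77 + 23.5
= −71.78 dBm → −71.8 dBm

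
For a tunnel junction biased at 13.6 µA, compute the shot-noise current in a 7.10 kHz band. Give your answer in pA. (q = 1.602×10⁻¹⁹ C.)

I_n = √(2qI·B)
2qI·B = 2 × 1.602×10⁻¹⁹ × 1.36×10⁻⁵ × 7.10×10³ = 3.09×10⁻²⁰ A²
I_n = √(3.09×10⁻²⁰) = 1.76×10⁻¹⁰ A = 176 pA

176 pA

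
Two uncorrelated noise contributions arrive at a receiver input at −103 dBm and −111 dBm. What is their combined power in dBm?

Convert to linear, add, convert back:
P₁ = 5.01×10⁻¹⁴ W, P₂ = 7.94×10⁻¹⁵ W
P_tot = 5.81×10⁻¹⁴ W → 10 log₁₀(P_tot / 10⁻³) = −102.4 dBm

−102.4 dBm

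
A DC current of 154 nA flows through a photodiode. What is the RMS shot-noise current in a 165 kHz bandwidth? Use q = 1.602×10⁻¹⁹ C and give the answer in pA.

90.2 pA

I_n = √(2qI·B)
2qI·B = 2 × 1.602×10⁻¹⁹ × 1.54×10⁻⁷ × 1.65×10⁵ = 8.14×10⁻²¹ A²
I_n = √(8.14×10⁻²¹) = 9.02×10⁻¹¹ A = 90.2 pA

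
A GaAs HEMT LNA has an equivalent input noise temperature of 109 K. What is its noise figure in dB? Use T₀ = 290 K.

F = 1 + T_e/T₀ = 1 + 109/290 = 1.37586
NF = 10 log₁₀(1.37586) = 1.39 dB

1.39 dB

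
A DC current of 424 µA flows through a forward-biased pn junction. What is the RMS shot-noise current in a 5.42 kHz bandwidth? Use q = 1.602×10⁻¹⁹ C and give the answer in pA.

858 pA

I_n = √(2qI·B)
2qI·B = 2 × 1.602×10⁻¹⁹ × 4.24×10⁻⁴ × 5.42×10³ = 7.36×10⁻¹⁹ A²
I_n = √(7.36×10⁻¹⁹) = 8.58×10⁻¹⁰ A = 858 pA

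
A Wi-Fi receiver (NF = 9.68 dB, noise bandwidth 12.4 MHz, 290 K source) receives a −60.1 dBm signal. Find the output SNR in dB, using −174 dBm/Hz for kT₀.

33.3 dB

Noise floor: N = −174 + 10 log₁₀(B) + NF
10 log₁₀(1.24×10⁷) = 70.93 dB
N = −174 + 70.93 + 9.68 = −93.39 dBm
SNR = P_sig − N = −60.1 − (−93.39) = 33.29 dB → 33.3 dB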